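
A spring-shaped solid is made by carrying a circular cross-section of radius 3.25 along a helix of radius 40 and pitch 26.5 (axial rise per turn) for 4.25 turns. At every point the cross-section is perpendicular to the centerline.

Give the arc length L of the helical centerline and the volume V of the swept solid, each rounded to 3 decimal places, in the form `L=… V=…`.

L=1074.063 V=35640.700

2πR = 2π·40 = 251.327412
per-turn = √(251.327412² + 26.5²) = √(63165.4682 + 702.25) = √63867.7182 = 252.720633
L = 4.25 × 252.720633 = 1074.062689
V = π·3.25² × L = 33.183072 × 1074.062689 = 35640.699967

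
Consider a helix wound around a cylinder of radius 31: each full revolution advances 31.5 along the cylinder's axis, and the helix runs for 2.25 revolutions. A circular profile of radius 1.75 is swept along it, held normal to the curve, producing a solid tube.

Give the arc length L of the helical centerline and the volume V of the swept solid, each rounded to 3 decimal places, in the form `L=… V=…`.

L=443.946 V=4271.263

2πR = 2π·31 = 194.778745
per-turn = √(194.778745² + 31.5²) = √(37938.7593 + 992.25) = √38931.0093 = 197.309425
L = 2.25 × 197.309425 = 443.946207
V = π·1.75² × L = 9.621128 × 443.946207 = 4271.263061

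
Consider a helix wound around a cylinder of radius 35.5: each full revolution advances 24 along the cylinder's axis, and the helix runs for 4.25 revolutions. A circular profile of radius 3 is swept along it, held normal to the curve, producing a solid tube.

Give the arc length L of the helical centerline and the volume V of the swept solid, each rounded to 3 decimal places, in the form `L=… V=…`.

L=953.447 V=26958.087

2πR = 2π·35.5 = 223.053078
per-turn = √(223.053078² + 24²) = √(49752.6758 + 576) = √50328.6758 = 224.340535
L = 4.25 × 224.340535 = 953.447275
V = π·3² × L = 28.274334 × 953.447275 = 26958.086595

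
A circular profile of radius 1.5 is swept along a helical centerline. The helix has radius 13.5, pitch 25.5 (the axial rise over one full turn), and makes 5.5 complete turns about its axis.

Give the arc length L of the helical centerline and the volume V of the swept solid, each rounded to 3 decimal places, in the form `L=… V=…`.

L=487.152 V=3443.474

2πR = 2π·13.5 = 84.823002
per-turn = √(84.823002² + 25.5²) = √(7194.9416 + 650.25) = √7845.1916 = 88.573086
L = 5.5 × 88.573086 = 487.151974
V = π·1.5² × L = 7.068583 × 487.151974 = 3443.474394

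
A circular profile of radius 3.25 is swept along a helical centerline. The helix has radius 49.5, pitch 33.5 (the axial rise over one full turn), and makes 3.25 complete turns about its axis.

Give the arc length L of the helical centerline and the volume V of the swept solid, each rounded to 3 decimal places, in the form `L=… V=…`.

L=1016.654 V=33735.705

2πR = 2π·49.5 = 311.017673
per-turn = √(311.017673² + 33.5²) = √(96731.9927 + 1122.25) = √97854.2427 = 312.816628
L = 3.25 × 312.816628 = 1016.654041
V = π·3.25² × L = 33.183072 × 1016.654041 = 33735.704649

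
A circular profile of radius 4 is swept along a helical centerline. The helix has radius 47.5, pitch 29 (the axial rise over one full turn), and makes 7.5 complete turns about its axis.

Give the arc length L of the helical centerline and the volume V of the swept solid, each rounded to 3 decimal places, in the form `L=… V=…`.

2πR = 2π·47.5 = 298.451302
per-turn = √(298.451302² + 29²) = √(89073.1797 + 841) = √89914.1797 = 299.856932
L = 7.5 × 299.856932 = 2248.926991
V = π·4² × L = 50.265482 × 2248.926991 = 113043.400196

L=2248.927 V=113043.400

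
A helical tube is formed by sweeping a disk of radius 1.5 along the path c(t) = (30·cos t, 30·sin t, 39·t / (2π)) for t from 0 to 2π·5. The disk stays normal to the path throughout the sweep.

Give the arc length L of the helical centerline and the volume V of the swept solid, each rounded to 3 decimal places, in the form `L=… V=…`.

2πR = 2π·30 = 188.495559
per-turn = √(188.495559² + 39²) = √(35530.5758 + 1521) = √37051.5758 = 192.487859
L = 5 × 192.487859 = 962.439295
V = π·1.5² × L = 7.068583 × 962.439295 = 6803.082490

L=962.439 V=6803.082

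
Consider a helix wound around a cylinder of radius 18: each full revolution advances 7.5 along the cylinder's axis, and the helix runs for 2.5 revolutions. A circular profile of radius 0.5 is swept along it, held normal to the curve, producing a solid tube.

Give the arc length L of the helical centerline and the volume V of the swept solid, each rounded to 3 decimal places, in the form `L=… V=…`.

2πR = 2π·18 = 113.097336
per-turn = √(113.097336² + 7.5²) = √(12791.0073 + 56.25) = √12847.2573 = 113.345742
L = 2.5 × 113.345742 = 283.364356
V = π·0.5² × L = 0.785398 × 283.364356 = 222.553845

L=283.364 V=222.554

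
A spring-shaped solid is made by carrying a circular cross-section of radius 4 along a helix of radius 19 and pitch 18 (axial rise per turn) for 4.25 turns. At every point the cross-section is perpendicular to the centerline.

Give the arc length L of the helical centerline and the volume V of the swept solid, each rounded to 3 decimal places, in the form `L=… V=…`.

2πR = 2π·19 = 119.380521
per-turn = √(119.380521² + 18²) = √(14251.7088 + 324) = √14575.7088 = 120.729900
L = 4.25 × 120.729900 = 513.102075
V = π·4² × L = 50.265482 × 513.102075 = 25791.323351

L=513.102 V=25791.323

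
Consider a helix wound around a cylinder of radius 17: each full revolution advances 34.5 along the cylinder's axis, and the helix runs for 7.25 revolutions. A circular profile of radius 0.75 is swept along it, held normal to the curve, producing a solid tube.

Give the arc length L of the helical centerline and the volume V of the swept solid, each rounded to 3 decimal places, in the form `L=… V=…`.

2πR = 2π·17 = 106.814150
per-turn = √(106.814150² + 34.5²) = √(11409.2627 + 1190.25) = √12599.5127 = 112.247551
L = 7.25 × 112.247551 = 813.794744
V = π·0.75² × L = 1.767146 × 813.794744 = 1438.094019

L=813.795 V=1438.094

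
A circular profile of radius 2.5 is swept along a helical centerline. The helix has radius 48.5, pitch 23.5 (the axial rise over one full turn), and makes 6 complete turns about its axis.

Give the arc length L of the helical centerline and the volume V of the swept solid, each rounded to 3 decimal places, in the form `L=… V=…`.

L=1833.836 V=36007.277

2πR = 2π·48.5 = 304.734487
per-turn = √(304.734487² + 23.5²) = √(92863.1078 + 552.25) = √93415.3578 = 305.639261
L = 6 × 305.639261 = 1833.835565
V = π·2.5² × L = 19.634954 × 1833.835565 = 36007.277127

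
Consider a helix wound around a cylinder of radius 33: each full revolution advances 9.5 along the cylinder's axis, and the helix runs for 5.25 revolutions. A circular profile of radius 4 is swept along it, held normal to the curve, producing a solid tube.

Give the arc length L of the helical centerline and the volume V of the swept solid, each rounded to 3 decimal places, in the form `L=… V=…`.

L=1089.704 V=54774.489

2πR = 2π·33 = 207.345115
per-turn = √(207.345115² + 9.5²) = √(42991.9968 + 90.25) = √43082.2468 = 207.562633
L = 5.25 × 207.562633 = 1089.703825
V = π·4² × L = 50.265482 × 1089.703825 = 54774.488509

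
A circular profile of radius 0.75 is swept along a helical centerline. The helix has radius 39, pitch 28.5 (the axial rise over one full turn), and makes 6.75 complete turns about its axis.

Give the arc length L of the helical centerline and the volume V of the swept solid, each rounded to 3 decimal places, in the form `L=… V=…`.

2πR = 2π·39 = 245.044227
per-turn = √(245.044227² + 28.5²) = √(60046.6732 + 812.25) = √60858.9232 = 246.696014
L = 6.75 × 246.696014 = 1665.198092
V = π·0.75² × L = 1.767146 × 1665.198092 = 2942.647928

L=1665.198 V=2942.648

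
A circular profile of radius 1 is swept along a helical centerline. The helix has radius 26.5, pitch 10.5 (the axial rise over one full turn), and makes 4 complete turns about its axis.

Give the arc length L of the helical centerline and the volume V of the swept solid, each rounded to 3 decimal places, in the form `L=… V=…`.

2πR = 2π·26.5 = 166.504411
per-turn = √(166.504411² + 10.5²) = √(27723.7188 + 110.25) = √27833.9688 = 166.835154
L = 4 × 166.835154 = 667.340618
V = π·1² × L = 3.141593 × 667.340618 = 2096.512382

L=667.341 V=2096.512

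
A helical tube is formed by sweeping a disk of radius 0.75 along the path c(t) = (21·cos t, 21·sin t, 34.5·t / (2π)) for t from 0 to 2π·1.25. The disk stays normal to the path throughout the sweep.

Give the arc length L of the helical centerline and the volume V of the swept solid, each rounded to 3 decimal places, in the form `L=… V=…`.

2πR = 2π·21 = 131.946891
per-turn = √(131.946891² + 34.5²) = √(17409.9822 + 1190.25) = √18600.2322 = 136.382668
L = 1.25 × 136.382668 = 170.478335
V = π·0.75² × L = 1.767146 × 170.478335 = 301.260085

L=170.478 V=301.260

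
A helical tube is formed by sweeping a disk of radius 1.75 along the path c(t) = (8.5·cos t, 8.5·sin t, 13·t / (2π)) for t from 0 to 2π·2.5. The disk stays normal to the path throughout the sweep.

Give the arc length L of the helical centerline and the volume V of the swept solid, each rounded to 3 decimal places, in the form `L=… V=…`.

L=137.416 V=1322.099

2πR = 2π·8.5 = 53.407075
per-turn = √(53.407075² + 13²) = √(2852.3157 + 169) = √3021.3157 = 54.966496
L = 2.5 × 54.966496 = 137.416240
V = π·1.75² × L = 9.621128 × 137.416240 = 1322.099164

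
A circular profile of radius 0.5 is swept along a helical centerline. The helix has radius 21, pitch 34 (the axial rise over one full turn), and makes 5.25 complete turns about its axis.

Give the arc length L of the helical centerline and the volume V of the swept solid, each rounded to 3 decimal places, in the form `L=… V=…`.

L=715.349 V=561.834

2πR = 2π·21 = 131.946891
per-turn = √(131.946891² + 34²) = √(17409.9822 + 1156) = √18565.9822 = 136.257044
L = 5.25 × 136.257044 = 715.349483
V = π·0.5² × L = 0.785398 × 715.349483 = 561.834170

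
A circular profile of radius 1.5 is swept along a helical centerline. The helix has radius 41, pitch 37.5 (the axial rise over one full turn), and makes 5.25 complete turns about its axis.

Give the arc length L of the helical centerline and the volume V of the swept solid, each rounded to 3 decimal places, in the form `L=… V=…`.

L=1366.710 V=9660.703

2πR = 2π·41 = 257.610598
per-turn = √(257.610598² + 37.5²) = √(66363.2200 + 1406.25) = √67769.4700 = 260.325700
L = 5.25 × 260.325700 = 1366.709924
V = π·1.5² × L = 7.068583 × 1366.709924 = 9660.703179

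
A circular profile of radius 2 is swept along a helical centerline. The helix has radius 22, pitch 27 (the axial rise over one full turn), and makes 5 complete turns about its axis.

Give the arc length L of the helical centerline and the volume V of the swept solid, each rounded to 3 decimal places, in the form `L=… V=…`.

L=704.212 V=8849.383

2πR = 2π·22 = 138.230077
per-turn = √(138.230077² + 27²) = √(19107.5541 + 729) = √19836.5541 = 140.842302
L = 5 × 140.842302 = 704.211512
V = π·2² × L = 12.566371 × 704.211512 = 8849.382845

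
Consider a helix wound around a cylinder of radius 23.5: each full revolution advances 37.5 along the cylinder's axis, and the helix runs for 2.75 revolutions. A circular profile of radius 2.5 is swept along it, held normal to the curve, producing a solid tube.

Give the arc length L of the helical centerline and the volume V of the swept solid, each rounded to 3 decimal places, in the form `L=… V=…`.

2πR = 2π·23.5 = 147.654855
per-turn = √(147.654855² + 37.5²) = √(21801.9561 + 1406.25) = √23208.2061 = 152.342398
L = 2.75 × 152.342398 = 418.941594
V = π·2.5² × L = 19.634954 × 418.941594 = 8225.898953

L=418.942 V=8225.899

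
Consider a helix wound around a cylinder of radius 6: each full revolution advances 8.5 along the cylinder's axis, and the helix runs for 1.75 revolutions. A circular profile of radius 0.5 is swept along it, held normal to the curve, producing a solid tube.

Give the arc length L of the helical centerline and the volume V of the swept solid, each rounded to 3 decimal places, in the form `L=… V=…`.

2πR = 2π·6 = 37.699112
per-turn = √(37.699112² + 8.5²) = √(1421.2230 + 72.25) = √1493.4730 = 38.645479
L = 1.75 × 38.645479 = 67.629588
V = π·0.5² × L = 0.785398 × 67.629588 = 53.116154

L=67.630 V=53.116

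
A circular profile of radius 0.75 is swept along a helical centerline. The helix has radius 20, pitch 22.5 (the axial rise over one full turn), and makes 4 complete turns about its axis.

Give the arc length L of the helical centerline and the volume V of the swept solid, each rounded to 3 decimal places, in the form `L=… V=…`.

2πR = 2π·20 = 125.663706
per-turn = √(125.663706² + 22.5²) = √(15791.3670 + 506.25) = √16297.6170 = 127.662121
L = 4 × 127.662121 = 510.648482
V = π·0.75² × L = 1.767146 × 510.648482 = 902.390356

L=510.648 V=902.390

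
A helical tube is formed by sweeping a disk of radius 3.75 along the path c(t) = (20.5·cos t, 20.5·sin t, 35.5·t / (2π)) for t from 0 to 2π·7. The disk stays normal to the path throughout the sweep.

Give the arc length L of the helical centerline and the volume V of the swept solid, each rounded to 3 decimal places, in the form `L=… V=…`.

L=935.255 V=41318.295

2πR = 2π·20.5 = 128.805299
per-turn = √(128.805299² + 35.5²) = √(16590.8050 + 1260.25) = √17851.0550 = 133.607840
L = 7 × 133.607840 = 935.254882
V = π·3.75² × L = 44.178647 × 935.254882 = 41318.295012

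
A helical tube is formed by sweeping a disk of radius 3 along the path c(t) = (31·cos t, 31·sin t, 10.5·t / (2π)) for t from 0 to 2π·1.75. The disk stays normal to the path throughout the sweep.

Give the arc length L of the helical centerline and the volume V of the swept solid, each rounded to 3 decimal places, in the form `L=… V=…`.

L=341.358 V=9651.662

2πR = 2π·31 = 194.778745
per-turn = √(194.778745² + 10.5²) = √(37938.7593 + 110.25) = √38049.0093 = 195.061553
L = 1.75 × 195.061553 = 341.357717
V = π·3² × L = 28.274334 × 341.357717 = 9651.662067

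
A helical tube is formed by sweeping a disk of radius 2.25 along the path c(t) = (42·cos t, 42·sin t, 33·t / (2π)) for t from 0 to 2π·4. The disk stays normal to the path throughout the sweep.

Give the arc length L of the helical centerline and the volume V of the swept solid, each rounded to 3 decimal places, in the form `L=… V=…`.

2πR = 2π·42 = 263.893783
per-turn = √(263.893783² + 33²) = √(69639.9287 + 1089) = √70728.9287 = 265.949109
L = 4 × 265.949109 = 1063.796437
V = π·2.25² × L = 15.904313 × 1063.796437 = 16918.951292

L=1063.796 V=16918.951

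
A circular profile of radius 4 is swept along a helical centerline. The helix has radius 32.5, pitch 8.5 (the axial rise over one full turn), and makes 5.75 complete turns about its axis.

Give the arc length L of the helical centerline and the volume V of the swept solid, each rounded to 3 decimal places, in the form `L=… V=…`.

L=1175.187 V=59071.343

2πR = 2π·32.5 = 204.203522
per-turn = √(204.203522² + 8.5²) = √(41699.0786 + 72.25) = √41771.3286 = 204.380353
L = 5.75 × 204.380353 = 1175.187028
V = π·4² × L = 50.265482 × 1175.187028 = 59071.342959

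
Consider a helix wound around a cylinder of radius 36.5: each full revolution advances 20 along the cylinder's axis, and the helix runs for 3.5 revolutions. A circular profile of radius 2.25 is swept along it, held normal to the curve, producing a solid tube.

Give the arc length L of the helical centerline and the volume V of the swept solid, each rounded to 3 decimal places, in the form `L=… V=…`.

2πR = 2π·36.5 = 229.336264
per-turn = √(229.336264² + 20²) = √(52595.1219 + 400) = √52995.1219 = 230.206694
L = 3.5 × 230.206694 = 805.723428
V = π·2.25² × L = 15.904313 × 805.723428 = 12814.477439

L=805.723 V=12814.477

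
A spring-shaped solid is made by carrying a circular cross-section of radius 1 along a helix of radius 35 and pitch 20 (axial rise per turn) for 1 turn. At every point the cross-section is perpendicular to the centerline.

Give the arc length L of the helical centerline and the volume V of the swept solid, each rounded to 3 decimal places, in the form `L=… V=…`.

2πR = 2π·35 = 219.911486
per-turn = √(219.911486² + 20²) = √(48361.0616 + 400) = √48761.0616 = 220.819070
L = 1 × 220.819070 = 220.819070
V = π·1² × L = 3.141593 × 220.819070 = 693.723567

L=220.819 V=693.724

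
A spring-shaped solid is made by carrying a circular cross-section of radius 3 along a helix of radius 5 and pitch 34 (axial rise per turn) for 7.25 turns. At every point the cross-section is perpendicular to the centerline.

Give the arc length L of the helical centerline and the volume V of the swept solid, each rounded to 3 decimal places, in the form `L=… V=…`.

2πR = 2π·5 = 31.415927
per-turn = √(31.415927² + 34²) = √(986.9604 + 1156) = √2142.9604 = 46.292121
L = 7.25 × 46.292121 = 335.617875
V = π·3² × L = 28.274334 × 335.617875 = 9489.371859

L=335.618 V=9489.372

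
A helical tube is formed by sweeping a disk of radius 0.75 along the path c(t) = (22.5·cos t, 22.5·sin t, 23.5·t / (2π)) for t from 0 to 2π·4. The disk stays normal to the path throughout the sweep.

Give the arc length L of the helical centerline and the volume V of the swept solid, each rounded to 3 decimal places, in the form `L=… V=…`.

L=573.246 V=1013.010

2πR = 2π·22.5 = 141.371669
per-turn = √(141.371669² + 23.5²) = √(19985.9489 + 552.25) = √20538.1989 = 143.311545
L = 4 × 143.311545 = 573.246180
V = π·0.75² × L = 1.767146 × 573.246180 = 1013.009618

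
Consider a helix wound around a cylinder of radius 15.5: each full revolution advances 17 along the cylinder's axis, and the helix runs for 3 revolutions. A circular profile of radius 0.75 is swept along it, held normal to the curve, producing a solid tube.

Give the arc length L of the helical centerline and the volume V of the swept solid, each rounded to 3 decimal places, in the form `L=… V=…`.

L=296.586 V=524.111

2πR = 2π·15.5 = 97.389372
per-turn = √(97.389372² + 17²) = √(9484.6898 + 289) = √9773.6898 = 98.861974
L = 3 × 98.861974 = 296.585921
V = π·0.75² × L = 1.767146 × 296.585921 = 524.110584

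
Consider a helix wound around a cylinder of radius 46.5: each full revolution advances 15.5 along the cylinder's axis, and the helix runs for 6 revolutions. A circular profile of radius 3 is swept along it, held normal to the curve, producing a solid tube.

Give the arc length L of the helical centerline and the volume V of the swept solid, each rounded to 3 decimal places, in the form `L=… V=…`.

L=1755.474 V=49634.854

2πR = 2π·46.5 = 292.168117
per-turn = √(292.168117² + 15.5²) = √(85362.2085 + 240.25) = √85602.4585 = 292.578978
L = 6 × 292.578978 = 1755.473869
V = π·3² × L = 28.274334 × 1755.473869 = 49634.854294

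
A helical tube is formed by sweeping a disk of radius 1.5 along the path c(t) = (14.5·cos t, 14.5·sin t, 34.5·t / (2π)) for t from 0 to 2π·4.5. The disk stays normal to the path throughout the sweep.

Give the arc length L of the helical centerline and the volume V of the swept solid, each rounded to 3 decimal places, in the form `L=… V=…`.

2πR = 2π·14.5 = 91.106187
per-turn = √(91.106187² + 34.5²) = √(8300.3373 + 1190.25) = √9490.5873 = 97.419645
L = 4.5 × 97.419645 = 438.388404
V = π·1.5² × L = 7.068583 × 438.388404 = 3098.785027

L=438.388 V=3098.785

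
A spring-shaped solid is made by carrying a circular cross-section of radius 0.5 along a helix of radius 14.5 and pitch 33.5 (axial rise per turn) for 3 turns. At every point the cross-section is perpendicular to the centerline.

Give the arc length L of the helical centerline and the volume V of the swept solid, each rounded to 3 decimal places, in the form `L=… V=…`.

2πR = 2π·14.5 = 91.106187
per-turn = √(91.106187² + 33.5²) = √(8300.3373 + 1122.25) = √9422.5873 = 97.070012
L = 3 × 97.070012 = 291.210037
V = π·0.5² × L = 0.785398 × 291.210037 = 228.715828

L=291.210 V=228.716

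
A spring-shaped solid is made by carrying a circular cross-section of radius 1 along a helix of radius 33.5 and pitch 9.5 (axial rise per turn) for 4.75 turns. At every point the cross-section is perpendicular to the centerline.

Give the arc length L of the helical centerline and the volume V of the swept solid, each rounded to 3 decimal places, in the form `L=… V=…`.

2πR = 2π·33.5 = 210.486708
per-turn = √(210.486708² + 9.5²) = √(44304.6542 + 90.25) = √44394.9042 = 210.700983
L = 4.75 × 210.700983 = 1000.829668
V = π·1² × L = 3.141593 × 1000.829668 = 3144.199134

L=1000.830 V=3144.199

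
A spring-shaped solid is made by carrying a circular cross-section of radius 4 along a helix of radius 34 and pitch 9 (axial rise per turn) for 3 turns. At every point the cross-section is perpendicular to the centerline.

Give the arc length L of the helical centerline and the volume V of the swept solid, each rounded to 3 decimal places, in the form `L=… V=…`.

2πR = 2π·34 = 213.628300
per-turn = √(213.628300² + 9²) = √(45637.0508 + 81) = √45718.0508 = 213.817798
L = 3 × 213.817798 = 641.453394
V = π·4² × L = 50.265482 × 641.453394 = 32242.964327

L=641.453 V=32242.964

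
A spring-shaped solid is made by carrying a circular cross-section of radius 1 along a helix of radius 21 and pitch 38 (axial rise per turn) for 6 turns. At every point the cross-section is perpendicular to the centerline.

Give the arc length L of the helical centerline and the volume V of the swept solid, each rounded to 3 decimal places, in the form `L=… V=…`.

2πR = 2π·21 = 131.946891
per-turn = √(131.946891² + 38²) = √(17409.9822 + 1444) = √18853.9822 = 137.309804
L = 6 × 137.309804 = 823.858822
V = π·1² × L = 3.141593 × 823.858822 = 2588.228821

L=823.859 V=2588.229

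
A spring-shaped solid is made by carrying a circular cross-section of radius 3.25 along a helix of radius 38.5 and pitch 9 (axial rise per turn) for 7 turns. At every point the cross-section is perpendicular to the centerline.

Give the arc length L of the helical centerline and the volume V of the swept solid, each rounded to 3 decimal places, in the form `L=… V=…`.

2πR = 2π·38.5 = 241.902634
per-turn = √(241.902634² + 9²) = √(58516.8845 + 81) = √58597.8845 = 242.069999
L = 7 × 242.069999 = 1694.489994
V = π·3.25² × L = 33.183072 × 1694.489994 = 56228.384162

L=1694.490 V=56228.384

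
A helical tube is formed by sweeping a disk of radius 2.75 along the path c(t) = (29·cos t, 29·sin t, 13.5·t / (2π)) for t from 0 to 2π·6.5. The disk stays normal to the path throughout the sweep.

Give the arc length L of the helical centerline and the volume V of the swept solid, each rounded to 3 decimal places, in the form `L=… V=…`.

2πR = 2π·29 = 182.212374
per-turn = √(182.212374² + 13.5²) = √(33201.3492 + 182.25) = √33383.5992 = 182.711793
L = 6.5 × 182.711793 = 1187.626653
V = π·2.75² × L = 23.758294 × 1187.626653 = 28215.983705

L=1187.627 V=28215.984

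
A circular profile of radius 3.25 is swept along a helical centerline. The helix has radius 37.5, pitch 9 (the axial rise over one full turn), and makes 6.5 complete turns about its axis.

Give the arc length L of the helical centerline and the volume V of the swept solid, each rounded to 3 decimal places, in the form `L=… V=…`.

L=1532.643 V=50857.813

2πR = 2π·37.5 = 235.619449
per-turn = √(235.619449² + 9²) = √(55516.5248 + 81) = √55597.5248 = 235.791274
L = 6.5 × 235.791274 = 1532.643279
V = π·3.25² × L = 33.183072 × 1532.643279 = 50857.812899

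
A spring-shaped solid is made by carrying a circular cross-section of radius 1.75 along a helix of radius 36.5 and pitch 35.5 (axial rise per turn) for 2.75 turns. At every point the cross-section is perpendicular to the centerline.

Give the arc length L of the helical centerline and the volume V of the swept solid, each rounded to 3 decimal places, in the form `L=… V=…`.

L=638.186 V=6140.068

2πR = 2π·36.5 = 229.336264
per-turn = √(229.336264² + 35.5²) = √(52595.1219 + 1260.25) = √53855.3719 = 232.067602
L = 2.75 × 232.067602 = 638.185905
V = π·1.75² × L = 9.621128 × 638.185905 = 6140.067964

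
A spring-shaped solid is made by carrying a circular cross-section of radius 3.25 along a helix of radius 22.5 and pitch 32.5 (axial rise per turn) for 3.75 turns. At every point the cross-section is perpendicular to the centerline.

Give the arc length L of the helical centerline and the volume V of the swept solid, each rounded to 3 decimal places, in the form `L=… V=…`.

L=543.972 V=18050.674

2πR = 2π·22.5 = 141.371669
per-turn = √(141.371669² + 32.5²) = √(19985.9489 + 1056.25) = √21042.1989 = 145.059294
L = 3.75 × 145.059294 = 543.972354
V = π·3.25² × L = 33.183072 × 543.972354 = 18050.674017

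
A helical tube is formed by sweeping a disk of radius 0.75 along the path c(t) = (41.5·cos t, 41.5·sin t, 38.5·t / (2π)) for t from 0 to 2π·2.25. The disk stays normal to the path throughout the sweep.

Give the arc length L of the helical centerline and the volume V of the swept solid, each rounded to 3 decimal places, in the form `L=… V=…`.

L=593.053 V=1048.011

2πR = 2π·41.5 = 260.752190
per-turn = √(260.752190² + 38.5²) = √(67991.7047 + 1482.25) = √69473.9547 = 263.579124
L = 2.25 × 263.579124 = 593.053029
V = π·0.75² × L = 1.767146 × 593.053029 = 1048.011210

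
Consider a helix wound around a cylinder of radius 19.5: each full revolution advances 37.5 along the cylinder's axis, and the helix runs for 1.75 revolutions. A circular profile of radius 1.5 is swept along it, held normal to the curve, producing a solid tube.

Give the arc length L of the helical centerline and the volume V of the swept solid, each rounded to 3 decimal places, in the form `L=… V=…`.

L=224.232 V=1585.001

2πR = 2π·19.5 = 122.522113
per-turn = √(122.522113² + 37.5²) = √(15011.6683 + 1406.25) = √16417.9183 = 128.132425
L = 1.75 × 128.132425 = 224.231743
V = π·1.5² × L = 7.068583 × 224.231743 = 1585.000795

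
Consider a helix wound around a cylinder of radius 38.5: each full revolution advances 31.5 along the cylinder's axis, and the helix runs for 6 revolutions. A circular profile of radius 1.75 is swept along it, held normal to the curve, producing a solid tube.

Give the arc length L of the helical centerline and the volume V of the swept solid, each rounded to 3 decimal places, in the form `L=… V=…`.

2πR = 2π·38.5 = 241.902634
per-turn = √(241.902634² + 31.5²) = √(58516.8845 + 992.25) = √59509.1345 = 243.944942
L = 6 × 243.944942 = 1463.669649
V = π·1.75² × L = 9.621128 × 1463.669649 = 14082.152315

L=1463.670 V=14082.152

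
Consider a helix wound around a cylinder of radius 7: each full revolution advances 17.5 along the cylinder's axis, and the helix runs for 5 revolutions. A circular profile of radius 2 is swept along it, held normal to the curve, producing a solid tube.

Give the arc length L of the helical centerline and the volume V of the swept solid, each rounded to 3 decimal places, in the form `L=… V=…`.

L=236.680 V=2974.206

2πR = 2π·7 = 43.982297
per-turn = √(43.982297² + 17.5²) = √(1934.4425 + 306.25) = √2240.6925 = 47.335953
L = 5 × 47.335953 = 236.679766
V = π·2² × L = 12.566371 × 236.679766 = 2974.205655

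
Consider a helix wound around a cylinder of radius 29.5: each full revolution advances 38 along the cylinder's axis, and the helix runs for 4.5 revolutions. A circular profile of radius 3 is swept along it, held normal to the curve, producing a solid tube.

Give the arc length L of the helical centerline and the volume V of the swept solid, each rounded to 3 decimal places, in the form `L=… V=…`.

L=851.441 V=24073.929

2πR = 2π·29.5 = 185.353967
per-turn = √(185.353967² + 38²) = √(34356.0929 + 1444) = √35800.0929 = 189.209125
L = 4.5 × 189.209125 = 851.441062
V = π·3² × L = 28.274334 × 851.441062 = 24073.928861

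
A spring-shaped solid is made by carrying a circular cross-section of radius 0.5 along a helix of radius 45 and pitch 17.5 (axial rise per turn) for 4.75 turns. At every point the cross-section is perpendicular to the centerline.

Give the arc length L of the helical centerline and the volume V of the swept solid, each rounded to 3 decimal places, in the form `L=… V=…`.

2πR = 2π·45 = 282.743339
per-turn = √(282.743339² + 17.5²) = √(79943.7956 + 306.25) = √80250.0456 = 283.284390
L = 4.75 × 283.284390 = 1345.600853
V = π·0.5² × L = 0.785398 × 1345.600853 = 1056.832438

L=1345.601 V=1056.832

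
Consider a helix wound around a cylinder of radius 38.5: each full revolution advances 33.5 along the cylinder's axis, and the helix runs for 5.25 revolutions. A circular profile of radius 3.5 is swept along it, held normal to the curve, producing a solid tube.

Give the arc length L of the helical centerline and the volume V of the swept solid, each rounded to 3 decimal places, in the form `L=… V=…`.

2πR = 2π·38.5 = 241.902634
per-turn = √(241.902634² + 33.5²) = √(58516.8845 + 1122.25) = √59639.1345 = 244.211250
L = 5.25 × 244.211250 = 1282.109061
V = π·3.5² × L = 38.484510 × 1282.109061 = 49341.338990

L=1282.109 V=49341.339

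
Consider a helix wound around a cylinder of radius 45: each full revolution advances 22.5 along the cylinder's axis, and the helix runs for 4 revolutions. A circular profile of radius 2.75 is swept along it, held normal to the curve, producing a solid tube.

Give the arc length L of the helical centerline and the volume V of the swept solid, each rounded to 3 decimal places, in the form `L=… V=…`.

L=1134.549 V=26954.942

2πR = 2π·45 = 282.743339
per-turn = √(282.743339² + 22.5²) = √(79943.7956 + 506.25) = √80450.0456 = 283.637173
L = 4 × 283.637173 = 1134.548690
V = π·2.75² × L = 23.758294 × 1134.548690 = 26954.941841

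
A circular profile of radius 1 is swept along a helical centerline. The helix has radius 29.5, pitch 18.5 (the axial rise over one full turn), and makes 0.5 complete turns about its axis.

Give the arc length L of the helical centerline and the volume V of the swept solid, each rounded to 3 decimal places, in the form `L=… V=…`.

2πR = 2π·29.5 = 185.353967
per-turn = √(185.353967² + 18.5²) = √(34356.0929 + 342.25) = √34698.3429 = 186.274912
L = 0.5 × 186.274912 = 93.137456
V = π·1² × L = 3.141593 × 93.137456 = 292.599948

L=93.137 V=292.600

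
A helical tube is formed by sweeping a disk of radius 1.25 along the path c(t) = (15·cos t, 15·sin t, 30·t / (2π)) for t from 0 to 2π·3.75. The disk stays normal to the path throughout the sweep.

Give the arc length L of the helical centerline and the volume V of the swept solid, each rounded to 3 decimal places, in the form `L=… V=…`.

L=370.902 V=1820.662

2πR = 2π·15 = 94.247780
per-turn = √(94.247780² + 30²) = √(8882.6440 + 900) = √9782.6440 = 98.907249
L = 3.75 × 98.907249 = 370.902185
V = π·1.25² × L = 4.908739 × 370.902185 = 1820.661842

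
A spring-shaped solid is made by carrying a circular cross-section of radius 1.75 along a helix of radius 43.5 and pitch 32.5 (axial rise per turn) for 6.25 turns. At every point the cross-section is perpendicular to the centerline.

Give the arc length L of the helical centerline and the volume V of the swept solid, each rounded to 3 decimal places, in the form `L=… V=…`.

2πR = 2π·43.5 = 273.318561
per-turn = √(273.318561² + 32.5²) = √(74703.0357 + 1056.25) = √75759.2857 = 275.244048
L = 6.25 × 275.244048 = 1720.275297
V = π·1.75² × L = 9.621128 × 1720.275297 = 16550.987972

L=1720.275 V=16550.988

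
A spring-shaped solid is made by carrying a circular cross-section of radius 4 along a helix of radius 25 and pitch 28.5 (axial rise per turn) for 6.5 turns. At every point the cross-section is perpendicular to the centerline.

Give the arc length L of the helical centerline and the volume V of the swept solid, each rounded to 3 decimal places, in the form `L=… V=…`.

L=1037.687 V=52159.843

2πR = 2π·25 = 157.079633
per-turn = √(157.079633² + 28.5²) = √(24674.0110 + 812.25) = √25486.2610 = 159.644170
L = 6.5 × 159.644170 = 1037.687105
V = π·4² × L = 50.265482 × 1037.687105 = 52159.842960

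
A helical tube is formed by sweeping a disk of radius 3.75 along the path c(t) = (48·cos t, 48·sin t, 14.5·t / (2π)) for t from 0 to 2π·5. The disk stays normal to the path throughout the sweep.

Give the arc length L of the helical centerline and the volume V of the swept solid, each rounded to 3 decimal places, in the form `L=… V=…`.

2πR = 2π·48 = 301.592895
per-turn = √(301.592895² + 14.5²) = √(90958.2742 + 210.25) = √91168.5242 = 301.941259
L = 5 × 301.941259 = 1509.706297
V = π·3.75² × L = 44.178647 × 1509.706297 = 66696.781114

L=1509.706 V=66696.781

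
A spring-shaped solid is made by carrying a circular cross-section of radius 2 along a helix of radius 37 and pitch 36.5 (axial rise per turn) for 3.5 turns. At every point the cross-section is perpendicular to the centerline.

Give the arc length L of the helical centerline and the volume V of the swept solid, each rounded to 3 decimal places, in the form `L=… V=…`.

L=823.640 V=10350.167

2πR = 2π·37 = 232.477856
per-turn = √(232.477856² + 36.5²) = √(54045.9537 + 1332.25) = √55378.2037 = 235.325740
L = 3.5 × 235.325740 = 823.640088
V = π·2² × L = 12.566371 × 823.640088 = 10350.166605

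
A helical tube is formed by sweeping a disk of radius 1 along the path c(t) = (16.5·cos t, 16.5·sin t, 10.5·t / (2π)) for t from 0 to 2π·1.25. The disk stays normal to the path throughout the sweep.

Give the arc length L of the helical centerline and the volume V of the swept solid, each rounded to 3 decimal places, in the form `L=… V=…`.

L=130.254 V=409.204

2πR = 2π·16.5 = 103.672558
per-turn = √(103.672558² + 10.5²) = √(10747.9992 + 110.25) = √10858.2492 = 104.202923
L = 1.25 × 104.202923 = 130.253654
V = π·1² × L = 3.141593 × 130.253654 = 409.203922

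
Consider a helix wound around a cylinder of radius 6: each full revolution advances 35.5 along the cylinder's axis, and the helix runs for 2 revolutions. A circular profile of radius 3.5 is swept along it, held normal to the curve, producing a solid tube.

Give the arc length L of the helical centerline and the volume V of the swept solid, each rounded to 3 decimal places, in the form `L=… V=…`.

L=103.566 V=3985.682

2πR = 2π·6 = 37.699112
per-turn = √(37.699112² + 35.5²) = √(1421.2230 + 1260.25) = √2681.4730 = 51.782942
L = 2 × 51.782942 = 103.565883
V = π·3.5² × L = 38.484510 × 103.565883 = 3985.682263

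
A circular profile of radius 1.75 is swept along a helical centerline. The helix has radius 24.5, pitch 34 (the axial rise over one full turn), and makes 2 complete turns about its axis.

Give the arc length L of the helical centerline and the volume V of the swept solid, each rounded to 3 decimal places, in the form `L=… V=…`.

2πR = 2π·24.5 = 153.938040
per-turn = √(153.938040² + 34²) = √(23696.9202 + 1156) = √24852.9202 = 157.648090
L = 2 × 157.648090 = 315.296179
V = π·1.75² × L = 9.621128 × 315.296179 = 3033.504742

L=315.296 V=3033.505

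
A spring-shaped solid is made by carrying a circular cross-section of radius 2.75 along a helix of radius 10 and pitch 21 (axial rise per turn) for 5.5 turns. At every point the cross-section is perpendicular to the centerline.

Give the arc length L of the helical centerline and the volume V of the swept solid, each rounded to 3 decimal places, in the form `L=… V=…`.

L=364.366 V=8656.711

2πR = 2π·10 = 62.831853
per-turn = √(62.831853² + 21²) = √(3947.8418 + 441) = √4388.8418 = 66.248334
L = 5.5 × 66.248334 = 364.365837
V = π·2.75² × L = 23.758294 × 364.365837 = 8656.710843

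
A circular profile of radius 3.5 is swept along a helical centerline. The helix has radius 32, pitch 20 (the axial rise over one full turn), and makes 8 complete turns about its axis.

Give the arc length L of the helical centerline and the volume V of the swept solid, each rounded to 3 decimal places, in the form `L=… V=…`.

L=1616.434 V=62207.655

2πR = 2π·32 = 201.061930
per-turn = √(201.061930² + 20²) = √(40425.8996 + 400) = √40825.8996 = 202.054200
L = 8 × 202.054200 = 1616.433598
V = π·3.5² × L = 38.484510 × 1616.433598 = 62207.654970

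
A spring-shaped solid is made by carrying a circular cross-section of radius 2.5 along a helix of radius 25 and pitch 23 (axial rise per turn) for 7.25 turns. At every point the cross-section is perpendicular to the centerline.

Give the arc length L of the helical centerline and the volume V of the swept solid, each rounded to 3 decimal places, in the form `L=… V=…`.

2πR = 2π·25 = 157.079633
per-turn = √(157.079633² + 23²) = √(24674.0110 + 529) = √25203.0110 = 158.754562
L = 7.25 × 158.754562 = 1150.970576
V = π·2.5² × L = 19.634954 × 1150.970576 = 22599.254404

L=1150.971 V=22599.254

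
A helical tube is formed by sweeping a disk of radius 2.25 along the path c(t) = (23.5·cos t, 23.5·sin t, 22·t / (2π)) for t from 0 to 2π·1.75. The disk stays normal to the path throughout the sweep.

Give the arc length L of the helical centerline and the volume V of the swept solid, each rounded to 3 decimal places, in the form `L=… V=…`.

L=261.248 V=4154.977

2πR = 2π·23.5 = 147.654855
per-turn = √(147.654855² + 22²) = √(21801.9561 + 484) = √22285.9561 = 149.284815
L = 1.75 × 149.284815 = 261.248427
V = π·2.25² × L = 15.904313 × 261.248427 = 4154.976704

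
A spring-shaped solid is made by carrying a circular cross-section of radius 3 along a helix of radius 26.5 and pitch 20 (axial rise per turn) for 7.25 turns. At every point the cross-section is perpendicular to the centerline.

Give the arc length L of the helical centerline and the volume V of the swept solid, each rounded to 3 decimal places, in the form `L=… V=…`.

L=1215.834 V=34376.904

2πR = 2π·26.5 = 166.504411
per-turn = √(166.504411² + 20²) = √(27723.7188 + 400) = √28123.7188 = 167.701278
L = 7.25 × 167.701278 = 1215.834268
V = π·3² × L = 28.274334 × 1215.834268 = 34376.904042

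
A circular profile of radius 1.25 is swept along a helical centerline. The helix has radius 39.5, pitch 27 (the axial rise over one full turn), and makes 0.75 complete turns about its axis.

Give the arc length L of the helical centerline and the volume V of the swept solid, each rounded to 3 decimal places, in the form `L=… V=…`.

2πR = 2π·39.5 = 248.185820
per-turn = √(248.185820² + 27²) = √(61596.2011 + 729) = √62325.2011 = 249.650157
L = 0.75 × 249.650157 = 187.237618
V = π·1.25² × L = 4.908739 × 187.237618 = 919.100508

L=187.238 V=919.101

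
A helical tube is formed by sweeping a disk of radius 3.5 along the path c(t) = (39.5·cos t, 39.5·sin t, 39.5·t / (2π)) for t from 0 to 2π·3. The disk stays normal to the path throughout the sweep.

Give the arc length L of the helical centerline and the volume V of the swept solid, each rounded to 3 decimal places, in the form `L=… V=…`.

2πR = 2π·39.5 = 248.185820
per-turn = √(248.185820² + 39.5²) = √(61596.2011 + 1560.25) = √63156.4511 = 251.309473
L = 3 × 251.309473 = 753.928418
V = π·3.5² × L = 38.484510 × 753.928418 = 29014.565750

L=753.928 V=29014.566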